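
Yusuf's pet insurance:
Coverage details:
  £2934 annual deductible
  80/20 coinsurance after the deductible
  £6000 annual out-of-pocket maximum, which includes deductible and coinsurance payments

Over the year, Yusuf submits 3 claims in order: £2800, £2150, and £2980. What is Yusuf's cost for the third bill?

£596

Bill 1, £2800: fully absorbed by the deductible. Owner pays £2800; OOP now £2800.
Bill 2, £2150: deductible takes £134, £2016 remains; coinsurance £2016 × 20% = £403.20. Cost to owner: £537.20. OOP to date £3337.20.
Bill 3, £2980: 20% coinsurance on £2980 = £596. Owner owes £596 (running OOP £3933.20).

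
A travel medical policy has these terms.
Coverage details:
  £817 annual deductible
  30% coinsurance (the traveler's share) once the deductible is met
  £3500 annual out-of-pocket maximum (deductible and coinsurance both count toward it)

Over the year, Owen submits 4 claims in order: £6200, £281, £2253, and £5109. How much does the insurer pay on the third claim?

Claim 1 (£6200): deductible takes £817, £5383 remains; traveler's 30% is £1614.90. Cost to traveler: £2431.90. OOP to date £2431.90. Insurer: £6200 − £2431.90 = £3768.10.
Claim 2 (£281): deductible already satisfied, so traveler's share is 30% × £281 = £84.30. Traveler pays £84.30; OOP now £2516.20. Insurer: £281 − £84.30 = £196.70.
Claim 3 (£2253): deductible already satisfied, so traveler's share is 30% × £2253 = £675.90. Cost to traveler: £675.90. OOP to date £3192.10. Plan pays £2253 − £675.90 = £1577.10.

£1577.10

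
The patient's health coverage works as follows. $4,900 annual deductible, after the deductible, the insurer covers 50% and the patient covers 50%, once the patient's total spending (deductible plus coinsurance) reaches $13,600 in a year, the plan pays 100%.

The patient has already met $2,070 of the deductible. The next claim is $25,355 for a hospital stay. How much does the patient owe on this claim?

Deductible still to meet: $4,900 − $2,070 = $2,830.
After the $2,830 deductible portion, $25,355 − $2,830 = $22,525 is subject to coinsurance.
Coinsurance: $22,525 × 50% = $11,262.50.
That puts the patient's cost at $2,830 + $11,262.50 = $14,092.50 before any cap.
Year-to-date out-of-pocket would reach $2,070 + $14,092.50 = $16,162.50, above the $13,600 maximum, so the patient pays only $13,600 − $2,070 = $11,530.

$11,530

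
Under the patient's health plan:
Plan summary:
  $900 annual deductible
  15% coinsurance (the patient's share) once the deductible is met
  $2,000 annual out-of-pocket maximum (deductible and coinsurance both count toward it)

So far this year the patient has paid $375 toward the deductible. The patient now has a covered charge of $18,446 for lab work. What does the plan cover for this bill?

Deductible still to meet: $900 − $375 = $525.
After the $525 deductible portion, $18,446 − $525 = $17,921 is subject to coinsurance.
15% of $17,921 = $2,688.15 falls to the patient.
Patient responsibility before any cap: $525 + $2,688.15 = $3,213.15.
That would bring total out-of-pocket to $3,588.15, past the $2,000 cap. The patient is capped at $2,000 − $375 = $1,625 on this claim.
The plan picks up $18,446 − $1,625 = $16,821.

$16,821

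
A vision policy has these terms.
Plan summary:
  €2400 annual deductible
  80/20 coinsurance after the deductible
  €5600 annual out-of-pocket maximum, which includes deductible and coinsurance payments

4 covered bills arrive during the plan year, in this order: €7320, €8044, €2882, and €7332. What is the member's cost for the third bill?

€576.40

Claim 1 (€7320): €2400 finishes the deductible; €4920 goes to coinsurance; coinsurance €4920 × 20% = €984. Member owes €3384 (running OOP €3384).
Claim 2 (€8044): deductible already satisfied, so member's share is 20% × €8044 = €1608.80. Member pays €1608.80; OOP now €4992.80.
Claim 3 (€2882): 20% coinsurance on €2882 = €576.40. Member pays €576.40; OOP now €5569.20.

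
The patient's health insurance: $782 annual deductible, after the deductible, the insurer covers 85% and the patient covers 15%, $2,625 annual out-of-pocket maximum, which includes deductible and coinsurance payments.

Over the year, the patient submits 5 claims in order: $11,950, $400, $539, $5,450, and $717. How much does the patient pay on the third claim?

#1 ($11,950): deductible takes $782, $11,168 remains; coinsurance $11,168 × 15% = $1,675.20. Cost to patient: $2,457.20. OOP to date $2,457.20.
#2 ($400): 15% coinsurance on $400 = $60. Cost to patient: $60. OOP to date $2,517.20.
#3 ($539): deductible met; 15% of $539 = $80.85. Patient owes $80.85 (running OOP $2,598.05).

$80.85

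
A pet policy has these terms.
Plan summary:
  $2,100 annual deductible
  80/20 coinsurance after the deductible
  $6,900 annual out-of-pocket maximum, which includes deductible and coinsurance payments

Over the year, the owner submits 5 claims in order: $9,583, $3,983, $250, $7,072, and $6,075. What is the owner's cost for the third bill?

#1 ($9,583): $2,100 to deductible, leaving $7,483; coinsurance $7,483 × 20% = $1,496.60. Owner pays $3,596.60; OOP now $3,596.60.
#2 ($3,983): 20% coinsurance on $3,983 = $796.60. Owner owes $796.60 (running OOP $4,393.20).
#3 ($250): 20% coinsurance on $250 = $50. Owner pays $50; OOP now $4,443.20.

$50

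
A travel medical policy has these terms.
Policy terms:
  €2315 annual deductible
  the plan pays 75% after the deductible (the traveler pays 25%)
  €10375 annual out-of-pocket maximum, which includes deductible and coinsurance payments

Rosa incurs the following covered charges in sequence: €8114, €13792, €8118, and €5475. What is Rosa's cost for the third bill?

Bill 1, €8114: €2315 to deductible, leaving €5799; 25% of €5799 = €1449.75. Cost to traveler: €3764.75. OOP to date €3764.75.
Bill 2, €13792: 25% coinsurance on €13792 = €3448. Traveler pays €3448; OOP now €7212.75.
Bill 3, €8118: 25% coinsurance on €8118 = €2029.50. Cost to traveler: €2029.50. OOP to date €9242.25.

€2029.50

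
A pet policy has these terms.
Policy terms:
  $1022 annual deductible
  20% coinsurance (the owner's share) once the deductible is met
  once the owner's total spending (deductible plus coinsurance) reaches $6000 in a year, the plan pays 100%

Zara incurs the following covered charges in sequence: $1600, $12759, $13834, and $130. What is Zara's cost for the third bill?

#1 ($1600): $1022 to deductible, leaving $578; owner's 20% is $115.60. Owner owes $1137.60 (running OOP $1137.60).
#2 ($12759): deductible already satisfied, so owner's share is 20% × $12759 = $2551.80. Cost to owner: $2551.80. OOP to date $3689.40.
#3 ($13834): deductible met; 20% of $13834 = $2766.80. That would push OOP to $6456.20, over the $6000 cap, so owner pays $6000 − $3689.40 = $2310.60.

$2310.60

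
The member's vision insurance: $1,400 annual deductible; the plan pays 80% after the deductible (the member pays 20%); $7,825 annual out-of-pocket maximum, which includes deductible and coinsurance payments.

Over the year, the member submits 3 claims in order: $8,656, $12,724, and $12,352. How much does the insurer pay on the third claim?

#1 ($8,656): deductible takes $1,400, $7,256 remains; 20% of $7,256 = $1,451.20. Member owes $2,851.20 (running OOP $2,851.20). Plan pays $8,656 − $2,851.20 = $5,804.80.
#2 ($12,724): 20% coinsurance on $12,724 = $2,544.80. Member pays $2,544.80; OOP now $5,396. Insurer: $12,724 − $2,544.80 = $10,179.20.
#3 ($12,352): deductible already satisfied, so member's share is 20% × $12,352 = $2,470.40. Adding that to $5,396 gives $7,866.40, past the $7,825 cap; member pays only $7,825 − $5,396 = $2,429. Insurer: $12,352 − $2,429 = $9,923.

$9,923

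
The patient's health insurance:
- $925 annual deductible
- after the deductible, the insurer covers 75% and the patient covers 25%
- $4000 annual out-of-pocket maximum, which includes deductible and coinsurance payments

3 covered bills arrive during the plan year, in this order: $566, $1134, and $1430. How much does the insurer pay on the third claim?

$1072.50

#1 ($566): entire amount goes to the deductible. Patient pays $566; OOP now $566. Plan pays $566 − $566 = $0.
#2 ($1134): deductible takes $359, $775 remains; 25% of $775 = $193.75. Patient pays $552.75; OOP now $1118.75. Plan pays $1134 − $552.75 = $581.25.
#3 ($1430): deductible already satisfied, so patient's share is 25% × $1430 = $357.50. Patient pays $357.50; OOP now $1476.25. Insurer: $1430 − $357.50 = $1072.50.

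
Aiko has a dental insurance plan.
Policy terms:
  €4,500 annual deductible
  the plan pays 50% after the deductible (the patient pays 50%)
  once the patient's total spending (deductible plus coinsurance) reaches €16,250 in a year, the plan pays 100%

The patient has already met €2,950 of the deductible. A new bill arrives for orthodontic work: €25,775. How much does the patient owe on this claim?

Remaining deductible: €4,500 − €2,950 = €1,550.
That leaves €25,775 − €1,550 = €24,225 for coinsurance.
50% of €24,225 = €12,112.50 falls to the patient.
So the patient owes €1,550 + €12,112.50 = €13,662.50 before any cap.
Year-to-date out-of-pocket would reach €2,950 + €13,662.50 = €16,612.50, above the €16,250 maximum, so the patient pays only €16,250 − €2,950 = €13,300.

€13,300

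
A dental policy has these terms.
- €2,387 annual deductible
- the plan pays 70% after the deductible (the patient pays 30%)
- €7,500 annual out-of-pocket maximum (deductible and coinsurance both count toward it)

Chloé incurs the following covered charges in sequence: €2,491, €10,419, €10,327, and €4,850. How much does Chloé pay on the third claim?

€1,956.10

Bill 1, €2,491: €2,387 to deductible, leaving €104; patient's 30% is €31.20. Cost to patient: €2,418.20. OOP to date €2,418.20.
Bill 2, €10,419: 30% coinsurance on €10,419 = €3,125.70. Patient pays €3,125.70; OOP now €5,543.90.
Bill 3, €10,327: deductible already satisfied, so patient's share is 30% × €10,327 = €3,098.10. That would push OOP to €8,642, over the €7,500 cap, so patient pays €7,500 − €5,543.90 = €1,956.10.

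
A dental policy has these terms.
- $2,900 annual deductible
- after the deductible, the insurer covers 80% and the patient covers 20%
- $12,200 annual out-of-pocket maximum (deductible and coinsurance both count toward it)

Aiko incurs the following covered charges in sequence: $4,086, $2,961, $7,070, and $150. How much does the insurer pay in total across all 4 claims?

Claim 1 — $4,086: deductible takes $2,900, $1,186 remains; 20% of $1,186 = $237.20. Patient pays $3,137.20; OOP now $3,137.20. Insurer: $4,086 − $3,137.20 = $948.80.
Claim 2 — $2,961: deductible already satisfied, so patient's share is 20% × $2,961 = $592.20. Patient pays $592.20; OOP now $3,729.40. Insurer: $2,961 − $592.20 = $2,368.80.
Claim 3 — $7,070: deductible met; 20% of $7,070 = $1,414. Cost to patient: $1,414. OOP to date $5,143.40. Plan pays $7,070 − $1,414 = $5,656.
Claim 4 — $150: deductible already satisfied, so patient's share is 20% × $150 = $30. Patient owes $30 (running OOP $5,173.40). Plan pays $150 − $30 = $120.
Insurer total: $948.80 + $2,368.80 + $5,656 + $120 = $9,093.60.

$9,093.60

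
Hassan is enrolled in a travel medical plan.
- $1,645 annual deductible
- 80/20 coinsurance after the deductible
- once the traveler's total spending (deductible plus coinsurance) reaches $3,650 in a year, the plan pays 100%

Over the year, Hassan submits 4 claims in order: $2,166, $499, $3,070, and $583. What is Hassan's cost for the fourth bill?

Bill 1, $2,166: deductible takes $1,645, $521 remains; traveler's 20% is $104.20. Cost to traveler: $1,749.20. OOP to date $1,749.20.
Bill 2, $499: deductible met; 20% of $499 = $99.80. Traveler pays $99.80; OOP now $1,849.
Bill 3, $3,070: deductible met; 20% of $3,070 = $614. Traveler pays $614; OOP now $2,463.
Bill 4, $583: deductible met; 20% of $583 = $116.60. Cost to traveler: $116.60. OOP to date $2,579.60.

$116.60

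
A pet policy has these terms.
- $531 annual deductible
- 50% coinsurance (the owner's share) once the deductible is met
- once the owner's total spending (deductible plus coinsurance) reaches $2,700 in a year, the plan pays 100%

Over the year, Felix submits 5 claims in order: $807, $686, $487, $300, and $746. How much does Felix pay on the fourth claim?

Claim 1 ($807): $531 to deductible, leaving $276; 50% of $276 = $138. Cost to owner: $669. OOP to date $669.
Claim 2 ($686): deductible already satisfied, so owner's share is 50% × $686 = $343. Owner owes $343 (running OOP $1,012).
Claim 3 ($487): deductible met; 50% of $487 = $243.50. Owner pays $243.50; OOP now $1,255.50.
Claim 4 ($300): 50% coinsurance on $300 = $150. Owner pays $150; OOP now $1,405.50.

$150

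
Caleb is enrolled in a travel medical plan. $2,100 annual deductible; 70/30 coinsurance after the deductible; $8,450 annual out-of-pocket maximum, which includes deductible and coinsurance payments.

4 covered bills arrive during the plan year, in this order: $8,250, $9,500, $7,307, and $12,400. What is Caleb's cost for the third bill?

$1,655

Claim 1 — $8,250: $2,100 to deductible, leaving $6,150; traveler's 30% is $1,845. Traveler owes $3,945 (running OOP $3,945).
Claim 2 — $9,500: 30% coinsurance on $9,500 = $2,850. Traveler owes $2,850 (running OOP $6,795).
Claim 3 — $7,307: 30% coinsurance on $7,307 = $2,192.10. OOP would hit $8,987.10 > $8,450, so the cap limits the traveler to $8,450 − $6,795 = $1,655.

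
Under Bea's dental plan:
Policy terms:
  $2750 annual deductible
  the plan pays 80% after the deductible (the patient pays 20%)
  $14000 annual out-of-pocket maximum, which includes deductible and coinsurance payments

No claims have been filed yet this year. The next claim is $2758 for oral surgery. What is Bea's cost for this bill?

Nothing has been paid toward the $2750 deductible, so the first $2750 of this charge is applied there.
After the $2750 deductible portion, $2758 − $2750 = $8 is subject to coinsurance.
20% of $8 = $1.60 falls to the patient.
So the patient owes $2750 + $1.60 = $2751.60 before any cap.
Total out-of-pocket so far would be $0 + $2751.60 = $2751.60, below the $14000 cap — no reduction.

$2751.60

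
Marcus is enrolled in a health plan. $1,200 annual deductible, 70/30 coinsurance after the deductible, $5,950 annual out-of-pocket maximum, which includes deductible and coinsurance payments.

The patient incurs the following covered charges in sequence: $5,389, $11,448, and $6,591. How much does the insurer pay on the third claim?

$6,532.10

#1 ($5,389): deductible takes $1,200, $4,189 remains; patient's 30% is $1,256.70. Patient owes $2,456.70 (running OOP $2,456.70). Plan pays $5,389 − $2,456.70 = $2,932.30.
#2 ($11,448): deductible met; 30% of $11,448 = $3,434.40. Patient owes $3,434.40 (running OOP $5,891.10). Insurer: $11,448 − $3,434.40 = $8,013.60.
#3 ($6,591): deductible already satisfied, so patient's share is 30% × $6,591 = $1,977.30. Adding that to $5,891.10 gives $7,868.40, past the $5,950 cap; patient pays only $5,950 − $5,891.10 = $58.90. Plan pays $6,591 − $58.90 = $6,532.10.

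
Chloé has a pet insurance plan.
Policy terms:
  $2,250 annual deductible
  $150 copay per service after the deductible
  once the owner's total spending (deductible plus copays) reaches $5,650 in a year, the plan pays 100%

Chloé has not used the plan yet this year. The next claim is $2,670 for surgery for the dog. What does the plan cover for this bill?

Nothing has been paid toward the $2,250 deductible, so the first $2,250 of this charge is applied there.
That leaves $2,670 − $2,250 = $420 for the copay.
Copay on this service: $150.
Owner responsibility before any cap: $2,250 + $150 = $2,400.
Cumulative spending $0 + $2,400 = $2,400 stays under the $5,650 maximum.
The plan picks up $2,670 − $2,400 = $270.

$270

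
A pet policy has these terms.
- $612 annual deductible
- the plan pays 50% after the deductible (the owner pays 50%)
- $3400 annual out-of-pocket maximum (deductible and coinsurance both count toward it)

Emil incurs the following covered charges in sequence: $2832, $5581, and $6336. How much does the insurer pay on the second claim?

Bill 1, $2832: $612 to deductible, leaving $2220; coinsurance $2220 × 50% = $1110. Owner owes $1722 (running OOP $1722). Insurer: $2832 − $1722 = $1110.
Bill 2, $5581: deductible met; 50% of $5581 = $2790.50. OOP would hit $4512.50 > $3400, so the cap limits the owner to $3400 − $1722 = $1678. Plan pays $5581 − $1678 = $3903.

$3903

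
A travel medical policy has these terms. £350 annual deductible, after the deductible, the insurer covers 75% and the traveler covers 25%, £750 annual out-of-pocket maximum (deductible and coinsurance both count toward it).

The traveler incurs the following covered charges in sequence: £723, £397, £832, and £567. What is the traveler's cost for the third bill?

£207.50

Bill 1, £723: deductible takes £350, £373 remains; coinsurance £373 × 25% = £93.25. Traveler pays £443.25; OOP now £443.25.
Bill 2, £397: 25% coinsurance on £397 = £99.25. Traveler owes £99.25 (running OOP £542.50).
Bill 3, £832: 25% coinsurance on £832 = £208. Adding that to £542.50 gives £750.50, past the £750 cap; traveler pays only £750 − £542.50 = £207.50.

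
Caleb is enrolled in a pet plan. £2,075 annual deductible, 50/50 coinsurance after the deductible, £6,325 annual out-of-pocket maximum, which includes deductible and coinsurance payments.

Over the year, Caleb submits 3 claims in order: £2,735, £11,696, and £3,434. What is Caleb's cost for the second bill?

Claim 1 (£2,735): deductible takes £2,075, £660 remains; 50% of £660 = £330. Owner pays £2,405; OOP now £2,405.
Claim 2 (£11,696): 50% coinsurance on £11,696 = £5,848. OOP would hit £8,253 > £6,325, so the cap limits the owner to £6,325 − £2,405 = £3,920.

£3,920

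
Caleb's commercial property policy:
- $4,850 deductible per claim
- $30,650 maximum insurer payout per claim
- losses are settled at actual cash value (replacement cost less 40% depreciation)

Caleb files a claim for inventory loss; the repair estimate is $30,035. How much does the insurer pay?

$13,171

Actual cash value after 40% depreciation: $30,035 × 60% = $18,021.
Less the $4,850 deductible: $18,021 − $4,850 = $13,171.
That's under the $30,650 cap, so the insurer reimburses the full $13,171.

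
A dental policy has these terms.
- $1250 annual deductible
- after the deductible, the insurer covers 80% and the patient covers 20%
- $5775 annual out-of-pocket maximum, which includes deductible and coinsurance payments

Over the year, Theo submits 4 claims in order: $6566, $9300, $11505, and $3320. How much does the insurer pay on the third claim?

Claim 1 ($6566): $1250 to deductible, leaving $5316; patient's 20% is $1063.20. Patient pays $2313.20; OOP now $2313.20. Insurer: $6566 − $2313.20 = $4252.80.
Claim 2 ($9300): deductible met; 20% of $9300 = $1860. Cost to patient: $1860. OOP to date $4173.20. Plan pays $9300 − $1860 = $7440.
Claim 3 ($11505): deductible met; 20% of $11505 = $2301. OOP would hit $6474.20 > $5775, so the cap limits the patient to $5775 − $4173.20 = $1601.80. Plan pays $11505 − $1601.80 = $9903.20.

$9903.20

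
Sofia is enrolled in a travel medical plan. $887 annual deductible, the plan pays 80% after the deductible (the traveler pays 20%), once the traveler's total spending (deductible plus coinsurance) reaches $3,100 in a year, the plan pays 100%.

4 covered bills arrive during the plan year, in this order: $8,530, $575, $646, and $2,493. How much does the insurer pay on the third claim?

$516.80

Claim 1 ($8,530): deductible takes $887, $7,643 remains; 20% of $7,643 = $1,528.60. Cost to traveler: $2,415.60. OOP to date $2,415.60. Plan pays $8,530 − $2,415.60 = $6,114.40.
Claim 2 ($575): deductible already satisfied, so traveler's share is 20% × $575 = $115. Cost to traveler: $115. OOP to date $2,530.60. Insurer: $575 − $115 = $460.
Claim 3 ($646): deductible already satisfied, so traveler's share is 20% × $646 = $129.20. Traveler pays $129.20; OOP now $2,659.80. Plan pays $646 − $129.20 = $516.80.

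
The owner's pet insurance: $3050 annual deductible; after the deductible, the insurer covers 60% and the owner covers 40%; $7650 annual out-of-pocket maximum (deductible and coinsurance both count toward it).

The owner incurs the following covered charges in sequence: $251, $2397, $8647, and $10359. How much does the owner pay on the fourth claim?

Claim 1 ($251): all of it applies to the deductible. Owner owes $251 (running OOP $251).
Claim 2 ($2397): fully absorbed by the deductible. Owner owes $2397 (running OOP $2648).
Claim 3 ($8647): deductible takes $402, $8245 remains; 40% of $8245 = $3298. Owner owes $3700 (running OOP $6348).
Claim 4 ($10359): 40% coinsurance on $10359 = $4143.60. OOP would hit $10491.60 > $7650, so the cap limits the owner to $7650 − $6348 = $1302.

$1302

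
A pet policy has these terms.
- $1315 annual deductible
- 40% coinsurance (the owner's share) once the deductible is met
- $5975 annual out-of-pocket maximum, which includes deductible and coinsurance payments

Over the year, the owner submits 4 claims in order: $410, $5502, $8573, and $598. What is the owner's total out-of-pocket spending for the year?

$5975

Claim 1 — $410: all of it applies to the deductible. Cost to owner: $410. OOP to date $410.
Claim 2 — $5502: $905 finishes the deductible; $4597 goes to coinsurance; coinsurance $4597 × 40% = $1838.80. Owner owes $2743.80 (running OOP $3153.80).
Claim 3 — $8573: deductible met; 40% of $8573 = $3429.20. That would push OOP to $6583, over the $5975 cap, so owner pays $5975 − $3153.80 = $2821.20.
Claim 4 — $598: deductible already satisfied, so owner's share is 40% × $598 = $239.20. OOP would hit $6214.20 > $5975, so the cap limits the owner to $5975 − $5975 = $0.
Total paid by the owner: $410 + $2743.80 + $2821.20 + $0 = $5975.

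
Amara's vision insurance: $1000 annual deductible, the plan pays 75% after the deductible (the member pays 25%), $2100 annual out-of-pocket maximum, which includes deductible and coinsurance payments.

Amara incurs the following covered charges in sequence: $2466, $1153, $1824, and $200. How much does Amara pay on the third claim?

$445.25

Claim 1 — $2466: $1000 to deductible, leaving $1466; 25% of $1466 = $366.50. Member owes $1366.50 (running OOP $1366.50).
Claim 2 — $1153: 25% coinsurance on $1153 = $288.25. Member owes $288.25 (running OOP $1654.75).
Claim 3 — $1824: deductible met; 25% of $1824 = $456. OOP would hit $2110.75 > $2100, so the cap limits the member to $2100 − $1654.75 = $445.25.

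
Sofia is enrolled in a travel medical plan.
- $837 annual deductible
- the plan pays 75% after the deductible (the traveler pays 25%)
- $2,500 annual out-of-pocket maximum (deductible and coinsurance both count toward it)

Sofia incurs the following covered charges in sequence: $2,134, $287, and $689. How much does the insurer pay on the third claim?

Claim 1 ($2,134): $837 finishes the deductible; $1,297 goes to coinsurance; traveler's 25% is $324.25. Cost to traveler: $1,161.25. OOP to date $1,161.25. Insurer: $2,134 − $1,161.25 = $972.75.
Claim 2 ($287): 25% coinsurance on $287 = $71.75. Cost to traveler: $71.75. OOP to date $1,233. Insurer: $287 − $71.75 = $215.25.
Claim 3 ($689): deductible met; 25% of $689 = $172.25. Cost to traveler: $172.25. OOP to date $1,405.25. Plan pays $689 − $172.25 = $516.75.

$516.75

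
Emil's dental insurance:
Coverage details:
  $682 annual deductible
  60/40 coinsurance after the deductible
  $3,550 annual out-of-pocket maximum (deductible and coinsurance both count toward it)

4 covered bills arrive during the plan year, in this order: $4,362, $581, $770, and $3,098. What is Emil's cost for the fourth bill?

Claim 1 ($4,362): deductible takes $682, $3,680 remains; 40% of $3,680 = $1,472. Patient owes $2,154 (running OOP $2,154).
Claim 2 ($581): 40% coinsurance on $581 = $232.40. Patient owes $232.40 (running OOP $2,386.40).
Claim 3 ($770): deductible met; 40% of $770 = $308. Cost to patient: $308. OOP to date $2,694.40.
Claim 4 ($3,098): deductible met; 40% of $3,098 = $1,239.20. OOP would hit $3,933.60 > $3,550, so the cap limits the patient to $3,550 − $2,694.40 = $855.60.

$855.60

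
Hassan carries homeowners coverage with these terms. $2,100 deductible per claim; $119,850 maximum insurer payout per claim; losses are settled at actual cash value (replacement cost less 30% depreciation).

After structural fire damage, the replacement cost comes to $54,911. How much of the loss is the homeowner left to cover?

Actual cash value after 30% depreciation: $54,911 × 70% = $38,437.70.
Subtract the deductible: $38,437.70 − $2,100 = $36,337.70.
$36,337.70 ≤ $119,850, so the limit doesn't bind; insurer pays $36,337.70.
The homeowner bears the rest of the original loss: $54,911 − $36,337.70 = $18,573.30.

$18,573.30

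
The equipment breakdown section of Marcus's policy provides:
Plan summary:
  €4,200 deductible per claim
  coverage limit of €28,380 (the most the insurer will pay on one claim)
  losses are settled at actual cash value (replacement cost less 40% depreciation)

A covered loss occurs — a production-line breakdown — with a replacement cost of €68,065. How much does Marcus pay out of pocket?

€39,685

Actual cash value after 40% depreciation: €68,065 × 60% = €40,839.
Subtract the deductible: €40,839 − €4,200 = €36,639.
Since €36,639 > €28,380, the payout is capped at €28,380.
The business owner bears the rest of the original loss: €68,065 − €28,380 = €39,685.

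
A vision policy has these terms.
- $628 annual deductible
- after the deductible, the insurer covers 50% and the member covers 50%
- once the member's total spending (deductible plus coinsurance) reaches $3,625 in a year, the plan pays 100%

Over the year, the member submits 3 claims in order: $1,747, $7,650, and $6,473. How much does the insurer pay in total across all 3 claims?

Claim 1 — $1,747: $628 finishes the deductible; $1,119 goes to coinsurance; coinsurance $1,119 × 50% = $559.50. Member pays $1,187.50; OOP now $1,187.50. Insurer: $1,747 − $1,187.50 = $559.50.
Claim 2 — $7,650: 50% coinsurance on $7,650 = $3,825. OOP would hit $5,012.50 > $3,625, so the cap limits the member to $3,625 − $1,187.50 = $2,437.50. Plan pays $7,650 − $2,437.50 = $5,212.50.
Claim 3 — $6,473: deductible already satisfied, so member's share is 50% × $6,473 = $3,236.50. Adding that to $3,625 gives $6,861.50, past the $3,625 cap; member pays only $3,625 − $3,625 = $0. Insurer: $6,473 − $0 = $6,473.
Insurer total = bills − member's total = $15,870 − $3,625 = $12,245.

$12,245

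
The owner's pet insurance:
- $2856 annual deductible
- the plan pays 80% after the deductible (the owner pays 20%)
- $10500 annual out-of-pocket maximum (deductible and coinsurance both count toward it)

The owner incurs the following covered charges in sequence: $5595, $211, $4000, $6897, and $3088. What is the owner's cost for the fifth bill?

$617.60

Claim 1 ($5595): deductible takes $2856, $2739 remains; coinsurance $2739 × 20% = $547.80. Owner owes $3403.80 (running OOP $3403.80).
Claim 2 ($211): deductible met; 20% of $211 = $42.20. Cost to owner: $42.20. OOP to date $3446.
Claim 3 ($4000): deductible already satisfied, so owner's share is 20% × $4000 = $800. Cost to owner: $800. OOP to date $4246.
Claim 4 ($6897): deductible already satisfied, so owner's share is 20% × $6897 = $1379.40. Owner pays $1379.40; OOP now $5625.40.
Claim 5 ($3088): deductible already satisfied, so owner's share is 20% × $3088 = $617.60. Owner owes $617.60 (running OOP $6243).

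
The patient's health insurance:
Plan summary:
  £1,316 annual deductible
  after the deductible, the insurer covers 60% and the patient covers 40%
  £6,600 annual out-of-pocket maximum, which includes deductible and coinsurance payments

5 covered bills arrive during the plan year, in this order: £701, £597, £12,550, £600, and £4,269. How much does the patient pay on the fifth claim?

Bill 1, £701: entire amount goes to the deductible. Patient pays £701; OOP now £701.
Bill 2, £597: entire amount goes to the deductible. Patient pays £597; OOP now £1,298.
Bill 3, £12,550: deductible takes £18, £12,532 remains; coinsurance £12,532 × 40% = £5,012.80. Patient pays £5,030.80; OOP now £6,328.80.
Bill 4, £600: 40% coinsurance on £600 = £240. Patient owes £240 (running OOP £6,568.80).
Bill 5, £4,269: deductible already satisfied, so patient's share is 40% × £4,269 = £1,707.60. That would push OOP to £8,276.40, over the £6,600 cap, so patient pays £6,600 − £6,568.80 = £31.20.

£31.20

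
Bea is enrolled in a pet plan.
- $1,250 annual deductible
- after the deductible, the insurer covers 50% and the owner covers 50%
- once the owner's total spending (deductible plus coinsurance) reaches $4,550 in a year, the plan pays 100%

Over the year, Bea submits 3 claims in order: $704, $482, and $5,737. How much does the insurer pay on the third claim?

Claim 1 ($704): all of it applies to the deductible. Owner owes $704 (running OOP $704). Insurer: $704 − $704 = $0.
Claim 2 ($482): all of it applies to the deductible. Owner owes $482 (running OOP $1,186). Insurer: $482 − $482 = $0.
Claim 3 ($5,737): deductible takes $64, $5,673 remains; coinsurance $5,673 × 50% = $2,836.50. Owner owes $2,900.50 (running OOP $4,086.50). Plan pays $5,737 − $2,900.50 = $2,836.50.

$2,836.50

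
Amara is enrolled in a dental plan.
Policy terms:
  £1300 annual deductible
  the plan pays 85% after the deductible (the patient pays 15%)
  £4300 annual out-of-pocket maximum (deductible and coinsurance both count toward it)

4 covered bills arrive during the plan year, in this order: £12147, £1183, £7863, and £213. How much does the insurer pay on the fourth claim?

#1 (£12147): deductible takes £1300, £10847 remains; patient's 15% is £1627.05. Patient owes £2927.05 (running OOP £2927.05). Plan pays £12147 − £2927.05 = £9219.95.
#2 (£1183): deductible already satisfied, so patient's share is 15% × £1183 = £177.45. Cost to patient: £177.45. OOP to date £3104.50. Insurer: £1183 − £177.45 = £1005.55.
#3 (£7863): deductible already satisfied, so patient's share is 15% × £7863 = £1179.45. Patient owes £1179.45 (running OOP £4283.95). Insurer: £7863 − £1179.45 = £6683.55.
#4 (£213): 15% coinsurance on £213 = £31.95. That would push OOP to £4315.90, over the £4300 cap, so patient pays £4300 − £4283.95 = £16.05. Insurer: £213 − £16.05 = £196.95.

£196.95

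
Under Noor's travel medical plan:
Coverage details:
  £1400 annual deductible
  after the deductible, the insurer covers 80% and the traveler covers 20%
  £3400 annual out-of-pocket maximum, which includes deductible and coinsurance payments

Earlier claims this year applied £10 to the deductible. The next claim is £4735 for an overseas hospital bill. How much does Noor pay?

£2059

£10 of the £1400 deductible is already met, leaving £1390.
The remaining £3345 (= £4735 − £1390) moves to coinsurance.
Coinsurance: £3345 × 20% = £669.
Traveler responsibility before any cap: £1390 + £669 = £2059.
Year-to-date out-of-pocket becomes £10 + £2059 = £2069, still under the £3400 maximum, so no cap applies.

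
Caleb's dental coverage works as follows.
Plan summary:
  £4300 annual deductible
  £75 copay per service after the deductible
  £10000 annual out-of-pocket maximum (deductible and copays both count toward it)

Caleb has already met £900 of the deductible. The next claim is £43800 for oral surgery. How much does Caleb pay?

£3475

Remaining deductible: £4300 − £900 = £3400.
The remaining £40400 (= £43800 − £3400) moves to the copay.
Copay on this service: £75.
That puts the patient's cost at £3400 + £75 = £3475 before any cap.
Cumulative spending £900 + £3475 = £4375 stays under the £10000 maximum.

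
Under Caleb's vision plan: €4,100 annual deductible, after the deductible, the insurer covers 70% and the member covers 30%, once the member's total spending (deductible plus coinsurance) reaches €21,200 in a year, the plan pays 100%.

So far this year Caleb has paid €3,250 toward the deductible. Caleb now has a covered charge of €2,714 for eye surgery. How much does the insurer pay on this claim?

€1,304.80

Remaining deductible: €4,100 − €3,250 = €850.
After the €850 deductible portion, €2,714 − €850 = €1,864 is subject to coinsurance.
Member's 30% share of €1,864 is €559.20.
So the member owes €850 + €559.20 = €1,409.20 before any cap.
Cumulative spending €3,250 + €1,409.20 = €4,659.20 stays under the €21,200 maximum.
The insurer covers the remainder: €2,714 − €1,409.20 = €1,304.80.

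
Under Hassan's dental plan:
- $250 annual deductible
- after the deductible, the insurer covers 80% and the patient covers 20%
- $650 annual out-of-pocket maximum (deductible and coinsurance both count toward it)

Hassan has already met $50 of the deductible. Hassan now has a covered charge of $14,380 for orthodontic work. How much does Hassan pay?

Remaining deductible: $250 − $50 = $200.
The remaining $14,180 (= $14,380 − $200) moves to coinsurance.
Coinsurance: $14,180 × 20% = $2,836.
That puts the patient's cost at $200 + $2,836 = $3,036 before any cap.
Year-to-date out-of-pocket would reach $50 + $3,036 = $3,086, above the $650 maximum, so the patient pays only $650 − $50 = $600.

$600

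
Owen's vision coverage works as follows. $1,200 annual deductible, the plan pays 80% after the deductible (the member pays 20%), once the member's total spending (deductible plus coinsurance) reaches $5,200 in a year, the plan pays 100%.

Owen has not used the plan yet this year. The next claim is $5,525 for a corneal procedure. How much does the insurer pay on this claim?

$3,460

Nothing has been paid toward the $1,200 deductible, so the first $1,200 of this charge is applied there.
That leaves $5,525 − $1,200 = $4,325 for coinsurance.
Coinsurance: $4,325 × 20% = $865.
That puts the member's cost at $1,200 + $865 = $2,065 before any cap.
Year-to-date out-of-pocket becomes $0 + $2,065 = $2,065, still under the $5,200 maximum, so no cap applies.
The insurer covers the remainder: $5,525 − $2,065 = $3,460.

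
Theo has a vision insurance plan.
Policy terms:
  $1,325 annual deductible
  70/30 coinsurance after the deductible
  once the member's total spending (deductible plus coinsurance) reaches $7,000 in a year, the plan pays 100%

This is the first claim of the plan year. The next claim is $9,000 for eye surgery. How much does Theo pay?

$3,627.50

Deductible not yet touched, so the first $1,325 of the bill goes to the deductible.
After the $1,325 deductible portion, $9,000 − $1,325 = $7,675 is subject to coinsurance.
30% of $7,675 = $2,302.50 falls to the member.
So the member owes $1,325 + $2,302.50 = $3,627.50 before any cap.
Year-to-date out-of-pocket becomes $0 + $3,627.50 = $3,627.50, still under the $7,000 maximum, so no cap applies.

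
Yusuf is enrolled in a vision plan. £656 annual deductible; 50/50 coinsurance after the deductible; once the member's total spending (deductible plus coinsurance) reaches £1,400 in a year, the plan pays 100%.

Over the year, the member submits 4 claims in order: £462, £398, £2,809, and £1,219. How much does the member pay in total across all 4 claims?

Bill 1, £462: entire amount goes to the deductible. Member owes £462 (running OOP £462).
Bill 2, £398: deductible takes £194, £204 remains; 50% of £204 = £102. Member pays £296; OOP now £758.
Bill 3, £2,809: deductible met; 50% of £2,809 = £1,404.50. Adding that to £758 gives £2,162.50, past the £1,400 cap; member pays only £1,400 − £758 = £642.
Bill 4, £1,219: 50% coinsurance on £1,219 = £609.50. That would push OOP to £2,009.50, over the £1,400 cap, so member pays £1,400 − £1,400 = £0.
Summing the member's payments: £462 + £296 + £642 + £0 = £1,400.

£1,400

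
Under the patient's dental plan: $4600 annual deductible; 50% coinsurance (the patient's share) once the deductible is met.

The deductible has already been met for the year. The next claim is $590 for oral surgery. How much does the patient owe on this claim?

$295

The deductible is already satisfied, so the full bill goes to coinsurance.
Coinsurance: $590 × 50% = $295.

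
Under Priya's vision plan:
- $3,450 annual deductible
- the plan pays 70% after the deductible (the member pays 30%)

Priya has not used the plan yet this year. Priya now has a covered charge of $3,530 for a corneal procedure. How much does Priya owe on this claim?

$3,474

The full $3,450 deductible is still open; $3,450 of this bill applies to it.
The remaining $80 (= $3,530 − $3,450) moves to coinsurance.
30% of $80 = $24 falls to the member.
Member responsibility: $3,450 + $24 = $3,474.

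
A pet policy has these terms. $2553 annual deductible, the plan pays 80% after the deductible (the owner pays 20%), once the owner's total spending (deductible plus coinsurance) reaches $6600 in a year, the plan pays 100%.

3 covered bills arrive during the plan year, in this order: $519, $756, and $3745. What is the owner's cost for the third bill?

#1 ($519): fully absorbed by the deductible. Owner pays $519; OOP now $519.
#2 ($756): fully absorbed by the deductible. Owner pays $756; OOP now $1275.
#3 ($3745): $1278 to deductible, leaving $2467; coinsurance $2467 × 20% = $493.40. Owner owes $1771.40 (running OOP $3046.40).

$1771.40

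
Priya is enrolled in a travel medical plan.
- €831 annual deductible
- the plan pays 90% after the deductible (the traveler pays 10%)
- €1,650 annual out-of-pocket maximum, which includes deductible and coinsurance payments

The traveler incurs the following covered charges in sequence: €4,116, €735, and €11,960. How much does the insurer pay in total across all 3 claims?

Claim 1 (€4,116): €831 to deductible, leaving €3,285; 10% of €3,285 = €328.50. Traveler pays €1,159.50; OOP now €1,159.50. Insurer: €4,116 − €1,159.50 = €2,956.50.
Claim 2 (€735): 10% coinsurance on €735 = €73.50. Traveler pays €73.50; OOP now €1,233. Plan pays €735 − €73.50 = €661.50.
Claim 3 (€11,960): deductible already satisfied, so traveler's share is 10% × €11,960 = €1,196. OOP would hit €2,429 > €1,650, so the cap limits the traveler to €1,650 − €1,233 = €417. Plan pays €11,960 − €417 = €11,543.
Insurer total = bills − traveler's total = €16,811 − €1,650 = €15,161.

€15,161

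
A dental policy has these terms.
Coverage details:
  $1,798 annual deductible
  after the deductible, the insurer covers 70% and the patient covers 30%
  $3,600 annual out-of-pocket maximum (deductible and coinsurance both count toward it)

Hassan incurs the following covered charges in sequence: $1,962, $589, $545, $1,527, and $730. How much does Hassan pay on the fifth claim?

Claim 1 ($1,962): $1,798 finishes the deductible; $164 goes to coinsurance; 30% of $164 = $49.20. Patient pays $1,847.20; OOP now $1,847.20.
Claim 2 ($589): deductible met; 30% of $589 = $176.70. Patient pays $176.70; OOP now $2,023.90.
Claim 3 ($545): deductible already satisfied, so patient's share is 30% × $545 = $163.50. Patient owes $163.50 (running OOP $2,187.40).
Claim 4 ($1,527): deductible met; 30% of $1,527 = $458.10. Patient owes $458.10 (running OOP $2,645.50).
Claim 5 ($730): deductible met; 30% of $730 = $219. Patient pays $219; OOP now $2,864.50.

$219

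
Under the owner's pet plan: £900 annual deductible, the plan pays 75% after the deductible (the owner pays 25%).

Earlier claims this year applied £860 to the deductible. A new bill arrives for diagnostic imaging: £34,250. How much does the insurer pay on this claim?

£25,657.50

Remaining deductible: £900 − £860 = £40.
That leaves £34,250 − £40 = £34,210 for coinsurance.
Coinsurance: £34,210 × 25% = £8,552.50.
That puts the owner's cost at £40 + £8,552.50 = £8,592.50.
The plan picks up £34,250 − £8,592.50 = £25,657.50.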